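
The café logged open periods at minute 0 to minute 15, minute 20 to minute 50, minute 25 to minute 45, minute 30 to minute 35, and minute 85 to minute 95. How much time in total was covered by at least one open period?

Merged: minute 0 to minute 15, minute 20 to minute 50, minute 85 to minute 95.
Lengths: 15 minutes + 30 minutes + 10 minutes = 55 minutes.

55 minutes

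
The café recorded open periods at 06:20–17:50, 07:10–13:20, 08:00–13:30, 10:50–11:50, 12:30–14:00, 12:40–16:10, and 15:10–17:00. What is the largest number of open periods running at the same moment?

At 12:40, 5 of the intervals are simultaneously active.
No point has more.

5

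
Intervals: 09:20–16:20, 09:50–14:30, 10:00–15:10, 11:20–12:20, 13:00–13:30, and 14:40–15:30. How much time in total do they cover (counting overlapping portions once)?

7 h

Merged: 09:20–16:20.
Length: 7 h.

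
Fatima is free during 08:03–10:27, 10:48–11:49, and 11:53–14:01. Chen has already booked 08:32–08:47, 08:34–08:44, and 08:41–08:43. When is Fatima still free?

08:03–08:32, 08:47–10:27, 10:48–11:49, 11:53–14:01

Second set merges to 08:32–08:47.
08:03–10:27 minus B → 08:03–08:32, 08:47–10:27.
10:48–11:49: no B overlap → unchanged.
11:53–14:01: no B overlap → unchanged.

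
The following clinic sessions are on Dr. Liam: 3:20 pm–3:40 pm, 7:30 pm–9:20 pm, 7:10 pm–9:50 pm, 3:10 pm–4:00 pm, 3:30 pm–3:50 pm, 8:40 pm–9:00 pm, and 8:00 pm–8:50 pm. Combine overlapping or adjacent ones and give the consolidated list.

Sort by start: 3:10 pm–4:00 pm, 3:20 pm–3:40 pm, 3:30 pm–3:50 pm, 7:10 pm–9:50 pm, 7:30 pm–9:20 pm, 8:00 pm–8:50 pm, 8:40 pm–9:00 pm.
3:20 pm–3:40 pm overlaps/touches 3:10 pm–4:00 pm → extend to 3:10 pm–4:00 pm.
3:30 pm–3:50 pm overlaps/touches 3:10 pm–4:00 pm → extend to 3:10 pm–4:00 pm.
7:10 pm–9:50 pm is disjoint → start new block.
7:30 pm–9:20 pm overlaps/touches 7:10 pm–9:50 pm → extend to 7:10 pm–9:50 pm.
8:00 pm–8:50 pm overlaps/touches 7:10 pm–9:50 pm → extend to 7:10 pm–9:50 pm.
8:40 pm–9:00 pm overlaps/touches 7:10 pm–9:50 pm → extend to 7:10 pm–9:50 pm.

3:10 pm–4:00 pm, 7:10 pm–9:50 pm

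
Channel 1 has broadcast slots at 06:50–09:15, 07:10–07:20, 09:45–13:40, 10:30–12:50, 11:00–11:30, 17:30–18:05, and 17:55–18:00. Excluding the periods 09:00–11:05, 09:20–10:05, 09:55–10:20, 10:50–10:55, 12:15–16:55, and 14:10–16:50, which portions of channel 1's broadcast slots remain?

Merge the first list: 06:50-09:15, 09:45-13:40, 17:30-18:05.
Merge the second list: 09:00-11:05, 12:15-16:55.
06:50-09:15 with B removed leaves 06:50-09:00.
09:45-13:40 with B removed leaves 11:05-12:15.
17:30-18:05 is untouched.

06:50-09:00, 11:05-12:15, 17:30-18:05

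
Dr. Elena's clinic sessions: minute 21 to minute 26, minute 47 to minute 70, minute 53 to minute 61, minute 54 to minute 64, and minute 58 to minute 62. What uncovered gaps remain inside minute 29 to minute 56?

minute 29 to minute 47

After merging, the occupied span is minute 21 to minute 26, minute 47 to minute 70.
Gaps within minute 29 to minute 56: minute 29 to minute 47.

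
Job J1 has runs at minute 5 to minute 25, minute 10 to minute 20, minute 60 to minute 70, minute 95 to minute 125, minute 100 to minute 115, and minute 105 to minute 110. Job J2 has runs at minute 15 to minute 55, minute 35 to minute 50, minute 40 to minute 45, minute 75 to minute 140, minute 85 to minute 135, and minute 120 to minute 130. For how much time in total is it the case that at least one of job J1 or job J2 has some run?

125 minutes

First set merges to minute 5 to minute 25, minute 60 to minute 70, minute 95 to minute 125.
Second set merges to minute 15 to minute 55, minute 75 to minute 140.
A ∪ B = minute 5 to minute 55, minute 60 to minute 70, minute 75 to minute 140.
Total: 50 minutes + 10 minutes + 65 minutes = 125 minutes.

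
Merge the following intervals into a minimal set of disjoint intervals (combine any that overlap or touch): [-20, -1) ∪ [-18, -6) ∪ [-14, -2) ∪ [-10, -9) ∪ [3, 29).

[-20, -1) ∪ [3, 29)

[-18, -6) overlaps/touches [-20, -1) → extend to [-20, -1).
[-14, -2) overlaps/touches [-20, -1) → extend to [-20, -1).
[-10, -9) overlaps/touches [-20, -1) → extend to [-20, -1).
[3, 29) is disjoint → start new block.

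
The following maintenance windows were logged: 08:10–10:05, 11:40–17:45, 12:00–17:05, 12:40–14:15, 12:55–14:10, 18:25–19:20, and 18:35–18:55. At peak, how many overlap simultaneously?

At 12:55, 4 of the intervals are simultaneously active.
No point has more.

4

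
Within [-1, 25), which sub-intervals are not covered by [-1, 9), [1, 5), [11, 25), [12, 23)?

[9, 11)

Covered (merged): [-1, 9), [11, 25).
Complement within [-1, 25): [9, 11).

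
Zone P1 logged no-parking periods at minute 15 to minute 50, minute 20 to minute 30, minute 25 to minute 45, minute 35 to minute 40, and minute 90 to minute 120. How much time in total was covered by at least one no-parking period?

Merged: minute 15 to minute 50, minute 90 to minute 120.
Lengths: 35 minutes + 30 minutes = 65 minutes.

65 minutes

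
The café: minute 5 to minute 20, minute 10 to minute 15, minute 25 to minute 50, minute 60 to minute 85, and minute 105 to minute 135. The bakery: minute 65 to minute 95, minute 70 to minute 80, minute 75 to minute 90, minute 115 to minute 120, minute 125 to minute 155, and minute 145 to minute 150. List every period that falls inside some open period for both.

Merge the first list: minute 5 to minute 20, minute 25 to minute 50, minute 60 to minute 85, minute 105 to minute 135.
Merge the second list: minute 65 to minute 95, minute 115 to minute 120, minute 125 to minute 155.
minute 5 to minute 20 falls entirely outside B.
minute 25 to minute 50 falls entirely outside B.
minute 60 to minute 85 overlaps B on minute 65 to minute 85.
minute 105 to minute 135 overlaps B on minute 115 to minute 120, minute 125 to minute 135.

minute 65 to minute 85, minute 115 to minute 120, minute 125 to minute 135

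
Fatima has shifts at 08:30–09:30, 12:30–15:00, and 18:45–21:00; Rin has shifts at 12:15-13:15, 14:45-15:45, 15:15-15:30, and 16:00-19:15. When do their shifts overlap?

B, merged: 12:15-13:15, 14:45-15:45, 16:00-19:15.
08:30-09:30 meets no B interval.
12:30-15:00 ∩ B → 12:30-13:15, 14:45-15:00.
18:45-21:00 ∩ B → 18:45-19:15.

12:30-13:15, 14:45-15:00, 18:45-19:15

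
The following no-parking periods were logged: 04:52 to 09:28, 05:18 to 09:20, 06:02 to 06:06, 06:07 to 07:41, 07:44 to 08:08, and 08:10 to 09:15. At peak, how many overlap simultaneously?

3

Walk the sorted start/end points keeping a running depth.
The depth first hits 3 at 06:02.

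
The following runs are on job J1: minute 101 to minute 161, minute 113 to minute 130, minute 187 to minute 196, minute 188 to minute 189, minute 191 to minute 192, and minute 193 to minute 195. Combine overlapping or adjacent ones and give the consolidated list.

minute 113 to minute 130 overlaps/touches minute 101 to minute 161 → extend to minute 101 to minute 161.
minute 187 to minute 196 is disjoint → start new block.
minute 188 to minute 189 overlaps/touches minute 187 to minute 196 → extend to minute 187 to minute 196.
minute 191 to minute 192 overlaps/touches minute 187 to minute 196 → extend to minute 187 to minute 196.
minute 193 to minute 195 overlaps/touches minute 187 to minute 196 → extend to minute 187 to minute 196.

minute 101 to minute 161, minute 187 to minute 196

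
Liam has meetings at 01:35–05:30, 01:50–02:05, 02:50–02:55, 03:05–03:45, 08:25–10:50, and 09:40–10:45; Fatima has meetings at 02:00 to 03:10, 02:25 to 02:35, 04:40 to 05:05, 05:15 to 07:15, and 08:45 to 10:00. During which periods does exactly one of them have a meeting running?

01:35-02:00, 03:10-04:40, 05:05-05:15, 05:30-07:15, 08:25-08:45, 10:00-10:50

A, merged: 01:35-05:30, 08:25-10:50.
B, merged: 02:00-03:10, 04:40-05:05, 05:15-07:15, 08:45-10:00.
A but not B: 01:35-02:00, 03:10-04:40, 05:05-05:15, 08:25-08:45, 10:00-10:50.
B but not A: 05:30-07:15.
Combining gives A △ B.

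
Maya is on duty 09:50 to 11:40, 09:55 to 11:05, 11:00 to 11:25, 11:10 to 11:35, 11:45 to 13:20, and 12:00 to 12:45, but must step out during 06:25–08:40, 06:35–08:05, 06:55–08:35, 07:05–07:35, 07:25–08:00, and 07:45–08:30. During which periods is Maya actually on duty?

09:50–11:40, 11:45–13:20

Merge the first list: 09:50–11:40, 11:45–13:20.
Merge the second list: 06:25–08:40.
09:50–11:40 is untouched.
11:45–13:20 is untouched.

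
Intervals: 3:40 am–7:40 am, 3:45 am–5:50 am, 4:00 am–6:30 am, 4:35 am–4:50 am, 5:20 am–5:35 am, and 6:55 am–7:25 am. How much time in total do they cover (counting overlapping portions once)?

Merged: 3:40 am-7:40 am.
Length: 4 h.

4 h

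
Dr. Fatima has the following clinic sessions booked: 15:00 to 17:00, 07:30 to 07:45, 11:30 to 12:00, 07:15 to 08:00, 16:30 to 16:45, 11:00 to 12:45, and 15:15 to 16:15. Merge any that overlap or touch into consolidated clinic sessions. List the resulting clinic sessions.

Sort by start: 07:15-08:00, 07:30-07:45, 11:00-12:45, 11:30-12:00, 15:00-17:00, 15:15-16:15, 16:30-16:45.
07:30-07:45 overlaps/touches 07:15-08:00 → extend to 07:15-08:00.
11:00-12:45 is disjoint → start new block.
11:30-12:00 overlaps/touches 11:00-12:45 → extend to 11:00-12:45.
15:00-17:00 is disjoint → start new block.
15:15-16:15 overlaps/touches 15:00-17:00 → extend to 15:00-17:00.
16:30-16:45 overlaps/touches 15:00-17:00 → extend to 15:00-17:00.

07:15-08:00, 11:00-12:45, 15:00-17:00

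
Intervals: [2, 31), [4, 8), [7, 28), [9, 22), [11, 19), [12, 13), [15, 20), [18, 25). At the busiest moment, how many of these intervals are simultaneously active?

6

Sweep endpoints in order; track running count of active intervals.
Peak of 6 reached at 18.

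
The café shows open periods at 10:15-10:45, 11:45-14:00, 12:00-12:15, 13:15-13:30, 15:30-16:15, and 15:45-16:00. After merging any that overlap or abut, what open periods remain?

11:45–14:00 is disjoint → start new block.
12:00–12:15 overlaps/touches 11:45–14:00 → extend to 11:45–14:00.
13:15–13:30 overlaps/touches 11:45–14:00 → extend to 11:45–14:00.
15:30–16:15 is disjoint → start new block.
15:45–16:00 overlaps/touches 15:30–16:15 → extend to 15:30–16:15.

10:15–10:45, 11:45–14:00, 15:30–16:15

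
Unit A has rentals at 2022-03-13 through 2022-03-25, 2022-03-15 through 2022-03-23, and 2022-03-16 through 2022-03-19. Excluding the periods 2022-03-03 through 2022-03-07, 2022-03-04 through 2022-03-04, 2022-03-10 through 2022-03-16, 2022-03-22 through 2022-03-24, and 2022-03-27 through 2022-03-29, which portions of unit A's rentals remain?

2022-03-17 through 2022-03-21, 2022-03-25 through 2022-03-25

First set merges to 2022-03-13 through 2022-03-25.
Second set merges to 2022-03-03 through 2022-03-07, 2022-03-10 through 2022-03-16, 2022-03-22 through 2022-03-24, 2022-03-27 through 2022-03-29.
2022-03-13 through 2022-03-25 \ B = 2022-03-17 through 2022-03-21, 2022-03-25 through 2022-03-25.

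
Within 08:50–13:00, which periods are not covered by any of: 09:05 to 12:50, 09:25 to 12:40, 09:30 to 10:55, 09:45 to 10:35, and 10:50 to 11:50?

After merging, the occupied span is 09:05-12:50.
Complement within 08:50-13:00: 08:50-09:05, 12:50-13:00.

08:50-09:05, 12:50-13:00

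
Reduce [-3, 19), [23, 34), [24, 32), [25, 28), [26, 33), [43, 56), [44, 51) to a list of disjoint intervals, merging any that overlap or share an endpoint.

[-3, 19) ∪ [23, 34) ∪ [43, 56)

[23, 34) is disjoint → start new block.
[24, 32) overlaps/touches [23, 34) → extend to [23, 34).
[25, 28) overlaps/touches [23, 34) → extend to [23, 34).
[26, 33) overlaps/touches [23, 34) → extend to [23, 34).
[43, 56) is disjoint → start new block.
[44, 51) overlaps/touches [43, 56) → extend to [43, 56).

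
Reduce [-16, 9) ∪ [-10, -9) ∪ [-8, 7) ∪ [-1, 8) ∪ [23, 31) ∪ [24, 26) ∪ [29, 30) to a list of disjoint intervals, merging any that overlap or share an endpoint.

[-16, 9) ∪ [23, 31)

[-10, -9) overlaps/touches [-16, 9) → extend to [-16, 9).
[-8, 7) overlaps/touches [-16, 9) → extend to [-16, 9).
[-1, 8) overlaps/touches [-16, 9) → extend to [-16, 9).
[23, 31) is disjoint → start new block.
[24, 26) overlaps/touches [23, 31) → extend to [23, 31).
[29, 30) overlaps/touches [23, 31) → extend to [23, 31).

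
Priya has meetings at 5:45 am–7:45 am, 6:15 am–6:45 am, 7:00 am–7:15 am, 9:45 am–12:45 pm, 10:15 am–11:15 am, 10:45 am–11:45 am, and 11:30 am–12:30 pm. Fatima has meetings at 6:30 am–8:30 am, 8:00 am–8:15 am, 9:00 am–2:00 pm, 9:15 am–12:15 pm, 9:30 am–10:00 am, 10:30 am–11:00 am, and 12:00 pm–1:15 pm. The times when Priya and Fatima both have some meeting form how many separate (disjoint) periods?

2

A, merged: 5:45 am-7:45 am, 9:45 am-12:45 pm.
B, merged: 6:30 am-8:30 am, 9:00 am-2:00 pm.
A ∩ B = 6:30 am-7:45 am, 9:45 am-12:45 pm.
That is 2 disjoint pieces.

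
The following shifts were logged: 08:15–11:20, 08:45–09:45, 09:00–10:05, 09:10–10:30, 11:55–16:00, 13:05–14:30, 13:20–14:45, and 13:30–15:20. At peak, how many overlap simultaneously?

At 09:10, 4 of the intervals are simultaneously active.
No point has more.

4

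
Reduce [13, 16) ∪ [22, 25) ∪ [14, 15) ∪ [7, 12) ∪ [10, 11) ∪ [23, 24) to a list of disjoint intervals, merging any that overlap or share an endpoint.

Sort by start: [7, 12), [10, 11), [13, 16), [14, 15), [22, 25), [23, 24).
[10, 11) overlaps/touches [7, 12) → extend to [7, 12).
[13, 16) is disjoint → start new block.
[14, 15) overlaps/touches [13, 16) → extend to [13, 16).
[22, 25) is disjoint → start new block.
[23, 24) overlaps/touches [22, 25) → extend to [22, 25).

[7, 12) ∪ [13, 16) ∪ [22, 25)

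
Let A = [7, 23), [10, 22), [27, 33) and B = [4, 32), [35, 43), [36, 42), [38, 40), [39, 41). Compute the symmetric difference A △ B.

First set merges to [7, 23), [27, 33).
Second set merges to [4, 32), [35, 43).
Only in the first: [32, 33).
Only in the second: [4, 7), [23, 27), [35, 43).
Together these are the periods covered by exactly one.

[4, 7) ∪ [23, 27) ∪ [32, 33) ∪ [35, 43)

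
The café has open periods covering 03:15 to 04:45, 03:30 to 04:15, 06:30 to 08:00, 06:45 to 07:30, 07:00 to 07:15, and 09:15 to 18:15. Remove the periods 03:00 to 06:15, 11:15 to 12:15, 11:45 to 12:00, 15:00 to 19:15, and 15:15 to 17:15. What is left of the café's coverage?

06:30-08:00, 09:15-11:15, 12:15-15:00

First set merges to 03:15-04:45, 06:30-08:00, 09:15-18:15.
Second set merges to 03:00-06:15, 11:15-12:15, 15:00-19:15.
03:15-04:45: entirely removed.
06:30-08:00: nothing removed.
09:15-18:15 \ B = 09:15-11:15, 12:15-15:00.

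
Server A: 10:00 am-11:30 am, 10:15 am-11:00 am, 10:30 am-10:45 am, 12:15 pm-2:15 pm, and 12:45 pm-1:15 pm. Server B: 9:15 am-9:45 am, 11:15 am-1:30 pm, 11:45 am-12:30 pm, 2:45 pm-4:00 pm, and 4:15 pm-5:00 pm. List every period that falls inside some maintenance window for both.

Merge the first list: 10:00 am–11:30 am, 12:15 pm–2:15 pm.
Merge the second list: 9:15 am–9:45 am, 11:15 am–1:30 pm, 2:45 pm–4:00 pm, 4:15 pm–5:00 pm.
10:00 am–11:30 am overlaps B on 11:15 am–11:30 am.
12:15 pm–2:15 pm overlaps B on 12:15 pm–1:30 pm.

11:15 am–11:30 am, 12:15 pm–1:30 pm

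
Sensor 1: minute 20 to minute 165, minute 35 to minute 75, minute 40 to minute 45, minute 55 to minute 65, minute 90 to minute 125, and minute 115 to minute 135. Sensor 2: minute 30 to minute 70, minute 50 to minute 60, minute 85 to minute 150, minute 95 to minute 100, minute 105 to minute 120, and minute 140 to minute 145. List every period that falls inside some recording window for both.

minute 30 to minute 70, minute 85 to minute 150

Merge the first list: minute 20 to minute 165.
Merge the second list: minute 30 to minute 70, minute 85 to minute 150.
minute 20 to minute 165 ∩ B → minute 30 to minute 70, minute 85 to minute 150.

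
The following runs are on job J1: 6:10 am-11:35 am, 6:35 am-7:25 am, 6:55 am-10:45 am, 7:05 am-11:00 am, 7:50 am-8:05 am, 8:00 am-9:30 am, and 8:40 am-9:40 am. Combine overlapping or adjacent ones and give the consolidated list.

6:35 am-7:25 am overlaps/touches 6:10 am-11:35 am → extend to 6:10 am-11:35 am.
6:55 am-10:45 am overlaps/touches 6:10 am-11:35 am → extend to 6:10 am-11:35 am.
7:05 am-11:00 am overlaps/touches 6:10 am-11:35 am → extend to 6:10 am-11:35 am.
7:50 am-8:05 am overlaps/touches 6:10 am-11:35 am → extend to 6:10 am-11:35 am.
8:00 am-9:30 am overlaps/touches 6:10 am-11:35 am → extend to 6:10 am-11:35 am.
8:40 am-9:40 am overlaps/touches 6:10 am-11:35 am → extend to 6:10 am-11:35 am.

6:10 am-11:35 am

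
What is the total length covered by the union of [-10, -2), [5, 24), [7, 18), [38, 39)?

28

Merged: [-10, -2), [5, 24), [38, 39).
Lengths: 8 + 19 + 1 = 28.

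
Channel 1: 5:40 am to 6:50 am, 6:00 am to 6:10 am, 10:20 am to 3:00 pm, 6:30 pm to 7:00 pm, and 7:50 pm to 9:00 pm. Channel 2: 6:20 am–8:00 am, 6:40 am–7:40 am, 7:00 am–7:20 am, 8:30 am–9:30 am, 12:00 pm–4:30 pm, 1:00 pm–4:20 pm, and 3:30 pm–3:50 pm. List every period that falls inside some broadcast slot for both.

6:20 am-6:50 am, 12:00 pm-3:00 pm

First set merges to 5:40 am-6:50 am, 10:20 am-3:00 pm, 6:30 pm-7:00 pm, 7:50 pm-9:00 pm.
Second set merges to 6:20 am-8:00 am, 8:30 am-9:30 am, 12:00 pm-4:30 pm.
5:40 am-6:50 am meets the second set on 6:20 am-6:50 am.
10:20 am-3:00 pm meets the second set on 12:00 pm-3:00 pm.
6:30 pm-7:00 pm: no overlap with the second set.
7:50 pm-9:00 pm: no overlap with the second set.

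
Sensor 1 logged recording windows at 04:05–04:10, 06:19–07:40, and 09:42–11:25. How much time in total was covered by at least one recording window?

Merged: 04:05-04:10, 06:19-07:40, 09:42-11:25.
Lengths: 5 min + 1 h 21 min + 1 h 43 min = 3 h 9 min.

3 h 9 min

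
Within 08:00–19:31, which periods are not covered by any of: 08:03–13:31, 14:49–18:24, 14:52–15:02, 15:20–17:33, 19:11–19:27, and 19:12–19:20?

After merging, the occupied span is 08:03–13:31, 14:49–18:24, 19:11–19:27.
Complement within 08:00–19:31: 08:00–08:03, 13:31–14:49, 18:24–19:11, 19:27–19:31.

08:00–08:03, 13:31–14:49, 18:24–19:11, 19:27–19:31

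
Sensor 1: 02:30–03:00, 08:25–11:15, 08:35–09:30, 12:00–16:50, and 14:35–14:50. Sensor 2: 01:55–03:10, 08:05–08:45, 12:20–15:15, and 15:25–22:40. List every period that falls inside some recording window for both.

A, merged: 02:30-03:00, 08:25-11:15, 12:00-16:50.
02:30-03:00 ∩ B → 02:30-03:00.
08:25-11:15 ∩ B → 08:25-08:45.
12:00-16:50 ∩ B → 12:20-15:15, 15:25-16:50.

02:30-03:00, 08:25-08:45, 12:20-15:15, 15:25-16:50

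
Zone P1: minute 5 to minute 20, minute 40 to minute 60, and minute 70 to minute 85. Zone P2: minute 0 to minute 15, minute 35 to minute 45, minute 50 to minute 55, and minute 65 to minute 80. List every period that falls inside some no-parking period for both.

minute 5 to minute 15, minute 40 to minute 45, minute 50 to minute 55, minute 70 to minute 80

minute 5 to minute 20 ∩ B → minute 5 to minute 15.
minute 40 to minute 60 ∩ B → minute 40 to minute 45, minute 50 to minute 55.
minute 70 to minute 85 ∩ B → minute 70 to minute 80.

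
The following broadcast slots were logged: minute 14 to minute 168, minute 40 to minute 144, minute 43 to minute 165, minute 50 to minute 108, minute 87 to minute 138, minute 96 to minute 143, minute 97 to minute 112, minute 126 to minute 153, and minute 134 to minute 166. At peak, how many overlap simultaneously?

7

Walk the sorted start/end points keeping a running depth.
The depth first hits 7 at minute 97.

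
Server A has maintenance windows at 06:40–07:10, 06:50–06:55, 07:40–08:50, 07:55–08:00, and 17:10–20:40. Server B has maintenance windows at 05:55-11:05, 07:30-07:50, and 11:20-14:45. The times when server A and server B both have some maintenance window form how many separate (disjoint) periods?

2

Merge the first list: 06:40–07:10, 07:40–08:50, 17:10–20:40.
Merge the second list: 05:55–11:05, 11:20–14:45.
A ∩ B = 06:40–07:10, 07:40–08:50.
That is 2 disjoint pieces.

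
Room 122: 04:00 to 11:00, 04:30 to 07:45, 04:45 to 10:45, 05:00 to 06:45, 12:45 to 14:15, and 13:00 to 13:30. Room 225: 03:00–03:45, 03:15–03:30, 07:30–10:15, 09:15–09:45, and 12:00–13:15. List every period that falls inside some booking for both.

First set merges to 04:00–11:00, 12:45–14:15.
Second set merges to 03:00–03:45, 07:30–10:15, 12:00–13:15.
04:00–11:00 ∩ B → 07:30–10:15.
12:45–14:15 ∩ B → 12:45–13:15.

07:30–10:15, 12:45–13:15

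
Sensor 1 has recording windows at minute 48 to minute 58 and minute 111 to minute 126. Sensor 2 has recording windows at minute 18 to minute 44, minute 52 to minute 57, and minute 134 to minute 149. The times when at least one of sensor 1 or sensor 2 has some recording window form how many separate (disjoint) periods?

4

A ∪ B = minute 18 to minute 44, minute 48 to minute 58, minute 111 to minute 126, minute 134 to minute 149.
That is 4 disjoint pieces.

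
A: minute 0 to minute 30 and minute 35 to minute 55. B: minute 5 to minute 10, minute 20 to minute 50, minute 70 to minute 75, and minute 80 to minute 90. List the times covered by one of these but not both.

A but not B: minute 0 to minute 5, minute 10 to minute 20, minute 50 to minute 55.
B but not A: minute 30 to minute 35, minute 70 to minute 75, minute 80 to minute 90.
Combining gives A △ B.

minute 0 to minute 5, minute 10 to minute 20, minute 30 to minute 35, minute 50 to minute 55, minute 70 to minute 75, minute 80 to minute 90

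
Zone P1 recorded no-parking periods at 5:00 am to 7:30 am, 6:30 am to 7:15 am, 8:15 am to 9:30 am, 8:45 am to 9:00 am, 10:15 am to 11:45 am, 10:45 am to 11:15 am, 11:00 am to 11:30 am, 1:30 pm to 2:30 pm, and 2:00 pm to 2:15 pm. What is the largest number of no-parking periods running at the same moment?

At 11:00 am, 3 of the intervals are simultaneously active.
No point has more.

3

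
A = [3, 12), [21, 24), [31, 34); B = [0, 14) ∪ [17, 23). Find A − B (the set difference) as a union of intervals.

[3, 12): fully covered by B → removed.
[21, 24) minus B → [23, 24).
[31, 34): no B overlap → unchanged.

[23, 24) ∪ [31, 34)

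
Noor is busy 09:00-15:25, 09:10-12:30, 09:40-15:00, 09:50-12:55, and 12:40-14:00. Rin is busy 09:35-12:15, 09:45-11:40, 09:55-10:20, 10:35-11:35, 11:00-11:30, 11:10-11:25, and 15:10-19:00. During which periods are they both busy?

09:35–12:15, 15:10–15:25

Merge the first list: 09:00–15:25.
Merge the second list: 09:35–12:15, 15:10–19:00.
09:00–15:25 ∩ B → 09:35–12:15, 15:10–15:25.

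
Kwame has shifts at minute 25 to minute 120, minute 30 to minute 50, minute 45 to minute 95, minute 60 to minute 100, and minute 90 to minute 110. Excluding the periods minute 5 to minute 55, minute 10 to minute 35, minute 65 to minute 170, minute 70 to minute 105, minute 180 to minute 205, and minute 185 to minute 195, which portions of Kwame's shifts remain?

minute 55 to minute 65

Merge the first list: minute 25 to minute 120.
Merge the second list: minute 5 to minute 55, minute 65 to minute 170, minute 180 to minute 205.
minute 25 to minute 120 minus B → minute 55 to minute 65.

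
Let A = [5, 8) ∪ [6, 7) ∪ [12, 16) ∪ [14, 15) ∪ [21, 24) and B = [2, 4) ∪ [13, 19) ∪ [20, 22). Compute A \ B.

First set merges to [5, 8), [12, 16), [21, 24).
[5, 8): no B overlap → unchanged.
[12, 16) minus B → [12, 13).
[21, 24) minus B → [22, 24).

[5, 8) ∪ [12, 13) ∪ [22, 24)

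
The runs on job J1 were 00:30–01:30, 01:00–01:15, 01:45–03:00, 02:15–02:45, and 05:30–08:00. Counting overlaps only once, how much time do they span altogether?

4 h 45 min

Merged: 00:30-01:30, 01:45-03:00, 05:30-08:00.
Lengths: 1 h + 1 h 15 min + 2 h 30 min = 4 h 45 min.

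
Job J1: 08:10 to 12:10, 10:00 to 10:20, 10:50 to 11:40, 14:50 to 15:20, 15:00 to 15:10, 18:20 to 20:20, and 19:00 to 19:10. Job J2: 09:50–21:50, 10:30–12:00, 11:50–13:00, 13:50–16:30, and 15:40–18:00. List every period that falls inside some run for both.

09:50–12:10, 14:50–15:20, 18:20–20:20

First set merges to 08:10–12:10, 14:50–15:20, 18:20–20:20.
Second set merges to 09:50–21:50.
08:10–12:10 overlaps B on 09:50–12:10.
14:50–15:20 overlaps B on 14:50–15:20.
18:20–20:20 overlaps B on 18:20–20:20.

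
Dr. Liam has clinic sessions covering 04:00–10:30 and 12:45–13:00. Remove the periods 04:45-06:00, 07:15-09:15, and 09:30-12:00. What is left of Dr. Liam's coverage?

04:00–04:45, 06:00–07:15, 09:15–09:30, 12:45–13:00

04:00–10:30 with B removed leaves 04:00–04:45, 06:00–07:15, 09:15–09:30.
12:45–13:00 is untouched.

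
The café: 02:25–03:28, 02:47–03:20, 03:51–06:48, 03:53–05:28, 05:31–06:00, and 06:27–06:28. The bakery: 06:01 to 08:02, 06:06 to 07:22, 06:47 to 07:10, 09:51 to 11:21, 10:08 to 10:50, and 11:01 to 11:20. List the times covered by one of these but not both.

02:25-03:28, 03:51-06:01, 06:48-08:02, 09:51-11:21

Merge the first list: 02:25-03:28, 03:51-06:48.
Merge the second list: 06:01-08:02, 09:51-11:21.
A but not B: 02:25-03:28, 03:51-06:01.
B but not A: 06:48-08:02, 09:51-11:21.
Combining gives A △ B.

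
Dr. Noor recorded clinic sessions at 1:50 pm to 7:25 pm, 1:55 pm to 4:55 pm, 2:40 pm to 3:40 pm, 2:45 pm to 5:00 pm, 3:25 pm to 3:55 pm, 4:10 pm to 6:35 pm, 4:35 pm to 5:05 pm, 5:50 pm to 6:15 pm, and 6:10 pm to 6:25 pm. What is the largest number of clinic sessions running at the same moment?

At 3:25 pm, 5 of the intervals are simultaneously active.
No point has more.

5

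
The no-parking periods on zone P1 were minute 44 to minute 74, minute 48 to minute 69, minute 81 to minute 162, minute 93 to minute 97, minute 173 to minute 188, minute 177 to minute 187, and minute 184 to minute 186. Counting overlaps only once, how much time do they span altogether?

Merged: minute 44 to minute 74, minute 81 to minute 162, minute 173 to minute 188.
Lengths: 30 minutes + 81 minutes + 15 minutes = 126 minutes.

126 minutes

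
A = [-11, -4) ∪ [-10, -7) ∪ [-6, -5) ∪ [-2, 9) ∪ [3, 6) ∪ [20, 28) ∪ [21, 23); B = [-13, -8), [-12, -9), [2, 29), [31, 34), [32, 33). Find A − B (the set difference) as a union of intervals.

Merge the first list: [-11, -4), [-2, 9), [20, 28).
Merge the second list: [-13, -8), [2, 29), [31, 34).
[-11, -4) minus B → [-8, -4).
[-2, 9) minus B → [-2, 2).
[20, 28): fully covered by B → removed.

[-8, -4) ∪ [-2, 2)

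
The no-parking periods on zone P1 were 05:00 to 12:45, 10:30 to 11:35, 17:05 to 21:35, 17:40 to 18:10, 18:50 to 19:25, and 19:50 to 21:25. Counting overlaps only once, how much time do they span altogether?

12 h 15 min

Merged: 05:00–12:45, 17:05–21:35.
Lengths: 7 h 45 min + 4 h 30 min = 12 h 15 min.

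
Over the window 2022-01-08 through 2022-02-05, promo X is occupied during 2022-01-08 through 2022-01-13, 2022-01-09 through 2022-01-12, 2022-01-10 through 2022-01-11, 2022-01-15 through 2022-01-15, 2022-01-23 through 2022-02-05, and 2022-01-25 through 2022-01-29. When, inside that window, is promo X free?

Covered (merged): 2022-01-08 through 2022-01-13, 2022-01-15 through 2022-01-15, 2022-01-23 through 2022-02-05.
Complement within 2022-01-08 through 2022-02-05: 2022-01-14 through 2022-01-14, 2022-01-16 through 2022-01-22.

2022-01-14 through 2022-01-14, 2022-01-16 through 2022-01-22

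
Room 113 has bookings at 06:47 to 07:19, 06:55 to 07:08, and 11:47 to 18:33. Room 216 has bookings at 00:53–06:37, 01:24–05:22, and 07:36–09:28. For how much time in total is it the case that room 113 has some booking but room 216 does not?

7 h 18 min

Merge the first list: 06:47–07:19, 11:47–18:33.
Merge the second list: 00:53–06:37, 07:36–09:28.
A \ B = 06:47–07:19, 11:47–18:33.
Total: 32 min + 6 h 46 min = 7 h 18 min.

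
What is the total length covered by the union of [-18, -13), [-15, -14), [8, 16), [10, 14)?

Merged: [-18, -13), [8, 16).
Lengths: 5 + 8 = 13.

13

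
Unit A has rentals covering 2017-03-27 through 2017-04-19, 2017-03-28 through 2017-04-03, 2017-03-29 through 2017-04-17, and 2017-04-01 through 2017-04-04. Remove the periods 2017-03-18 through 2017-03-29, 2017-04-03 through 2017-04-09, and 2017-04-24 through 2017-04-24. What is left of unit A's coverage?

2017-03-30 through 2017-04-02, 2017-04-10 through 2017-04-19

A, merged: 2017-03-27 through 2017-04-19.
2017-03-27 through 2017-04-19 \ B = 2017-03-30 through 2017-04-02, 2017-04-10 through 2017-04-19.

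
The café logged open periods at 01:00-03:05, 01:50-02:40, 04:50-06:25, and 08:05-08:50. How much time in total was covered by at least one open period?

Merged: 01:00–03:05, 04:50–06:25, 08:05–08:50.
Lengths: 2 h 5 min + 1 h 35 min + 45 min = 4 h 25 min.

4 h 25 min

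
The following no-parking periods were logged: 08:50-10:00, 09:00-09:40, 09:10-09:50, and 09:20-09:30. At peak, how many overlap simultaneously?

At 09:20, 4 of the intervals are simultaneously active.
No point has more.

4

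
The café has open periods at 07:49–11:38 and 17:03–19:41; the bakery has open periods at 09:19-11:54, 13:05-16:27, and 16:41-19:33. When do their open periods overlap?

07:49-11:38 overlaps B on 09:19-11:38.
17:03-19:41 overlaps B on 17:03-19:33.

09:19-11:38, 17:03-19:33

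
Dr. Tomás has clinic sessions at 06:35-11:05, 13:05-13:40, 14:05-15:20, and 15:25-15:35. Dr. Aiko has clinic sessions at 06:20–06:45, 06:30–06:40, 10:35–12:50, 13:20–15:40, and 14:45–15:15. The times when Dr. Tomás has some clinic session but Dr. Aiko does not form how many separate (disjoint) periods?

Merge the second list: 06:20–06:45, 10:35–12:50, 13:20–15:40.
A \ B = 06:45–10:35, 13:05–13:20.
That is 2 disjoint pieces.

2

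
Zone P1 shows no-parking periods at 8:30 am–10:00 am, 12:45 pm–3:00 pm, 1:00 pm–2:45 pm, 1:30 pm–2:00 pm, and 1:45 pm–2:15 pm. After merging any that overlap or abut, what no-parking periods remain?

8:30 am–10:00 am, 12:45 pm–3:00 pm

12:45 pm–3:00 pm is disjoint → start new block.
1:00 pm–2:45 pm overlaps/touches 12:45 pm–3:00 pm → extend to 12:45 pm–3:00 pm.
1:30 pm–2:00 pm overlaps/touches 12:45 pm–3:00 pm → extend to 12:45 pm–3:00 pm.
1:45 pm–2:15 pm overlaps/touches 12:45 pm–3:00 pm → extend to 12:45 pm–3:00 pm.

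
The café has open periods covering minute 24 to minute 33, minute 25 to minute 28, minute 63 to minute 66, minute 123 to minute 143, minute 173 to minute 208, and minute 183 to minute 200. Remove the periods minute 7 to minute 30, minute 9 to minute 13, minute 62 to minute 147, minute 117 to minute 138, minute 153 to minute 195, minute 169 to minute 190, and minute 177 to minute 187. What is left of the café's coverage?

minute 30 to minute 33, minute 195 to minute 208

A, merged: minute 24 to minute 33, minute 63 to minute 66, minute 123 to minute 143, minute 173 to minute 208.
B, merged: minute 7 to minute 30, minute 62 to minute 147, minute 153 to minute 195.
minute 24 to minute 33 minus B → minute 30 to minute 33.
minute 63 to minute 66: fully covered by B → removed.
minute 123 to minute 143: fully covered by B → removed.
minute 173 to minute 208 minus B → minute 195 to minute 208.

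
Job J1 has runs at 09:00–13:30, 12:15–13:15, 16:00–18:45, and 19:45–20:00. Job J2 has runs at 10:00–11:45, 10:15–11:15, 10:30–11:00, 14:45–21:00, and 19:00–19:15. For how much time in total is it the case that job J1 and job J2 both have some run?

First set merges to 09:00-13:30, 16:00-18:45, 19:45-20:00.
Second set merges to 10:00-11:45, 14:45-21:00.
A ∩ B = 10:00-11:45, 16:00-18:45, 19:45-20:00.
Total: 1 h 45 min + 2 h 45 min + 15 min = 4 h 45 min.

4 h 45 min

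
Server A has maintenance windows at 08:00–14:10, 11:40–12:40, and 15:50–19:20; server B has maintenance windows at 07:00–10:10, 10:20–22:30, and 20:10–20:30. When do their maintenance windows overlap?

08:00–10:10, 10:20–14:10, 15:50–19:20

A, merged: 08:00–14:10, 15:50–19:20.
B, merged: 07:00–10:10, 10:20–22:30.
08:00–14:10 ∩ B → 08:00–10:10, 10:20–14:10.
15:50–19:20 ∩ B → 15:50–19:20.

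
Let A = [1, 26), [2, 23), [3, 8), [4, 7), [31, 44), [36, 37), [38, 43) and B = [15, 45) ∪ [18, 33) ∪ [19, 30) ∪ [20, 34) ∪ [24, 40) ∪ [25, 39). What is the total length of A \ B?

A, merged: [1, 26), [31, 44).
B, merged: [15, 45).
A \ B = [1, 15).
Total: 14.

14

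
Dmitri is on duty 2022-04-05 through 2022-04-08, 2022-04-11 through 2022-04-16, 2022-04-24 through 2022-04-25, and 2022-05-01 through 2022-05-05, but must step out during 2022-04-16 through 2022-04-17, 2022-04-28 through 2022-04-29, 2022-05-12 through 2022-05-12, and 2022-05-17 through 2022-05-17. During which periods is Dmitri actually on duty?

2022-04-05 through 2022-04-08, 2022-04-11 through 2022-04-15, 2022-04-24 through 2022-04-25, 2022-05-01 through 2022-05-05

2022-04-05 through 2022-04-08 is untouched.
2022-04-11 through 2022-04-16 with B removed leaves 2022-04-11 through 2022-04-15.
2022-04-24 through 2022-04-25 is untouched.
2022-05-01 through 2022-05-05 is untouched.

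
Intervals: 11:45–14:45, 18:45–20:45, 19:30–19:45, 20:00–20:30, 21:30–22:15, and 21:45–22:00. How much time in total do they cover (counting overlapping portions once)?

5 h 45 min

Merged: 11:45-14:45, 18:45-20:45, 21:30-22:15.
Lengths: 3 h + 2 h + 45 min = 5 h 45 min.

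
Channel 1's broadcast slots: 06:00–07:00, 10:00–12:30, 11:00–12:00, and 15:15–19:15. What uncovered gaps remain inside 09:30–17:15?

The merged coverage is 06:00–07:00, 10:00–12:30, 15:15–19:15.
Gaps within 09:30–17:15: 09:30–10:00, 12:30–15:15.

09:30–10:00, 12:30–15:15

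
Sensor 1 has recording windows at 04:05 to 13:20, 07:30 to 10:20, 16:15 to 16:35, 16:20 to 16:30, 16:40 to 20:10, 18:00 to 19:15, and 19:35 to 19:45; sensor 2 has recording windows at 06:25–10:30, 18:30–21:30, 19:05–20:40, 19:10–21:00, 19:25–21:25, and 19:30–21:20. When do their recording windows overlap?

A, merged: 04:05–13:20, 16:15–16:35, 16:40–20:10.
B, merged: 06:25–10:30, 18:30–21:30.
04:05–13:20 meets the second set on 06:25–10:30.
16:15–16:35: no overlap with the second set.
16:40–20:10 meets the second set on 18:30–20:10.

06:25–10:30, 18:30–20:10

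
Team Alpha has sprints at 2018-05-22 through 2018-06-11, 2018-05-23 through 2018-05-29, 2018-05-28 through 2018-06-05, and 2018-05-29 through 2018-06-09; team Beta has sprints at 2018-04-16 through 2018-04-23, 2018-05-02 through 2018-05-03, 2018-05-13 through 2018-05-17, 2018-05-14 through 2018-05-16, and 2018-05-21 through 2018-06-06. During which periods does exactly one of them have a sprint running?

2018-04-16 through 2018-04-23, 2018-05-02 through 2018-05-03, 2018-05-13 through 2018-05-17, 2018-05-21 through 2018-05-21, 2018-06-07 through 2018-06-11

Merge the first list: 2018-05-22 through 2018-06-11.
Merge the second list: 2018-04-16 through 2018-04-23, 2018-05-02 through 2018-05-03, 2018-05-13 through 2018-05-17, 2018-05-21 through 2018-06-06.
A but not B: 2018-06-07 through 2018-06-11.
B but not A: 2018-04-16 through 2018-04-23, 2018-05-02 through 2018-05-03, 2018-05-13 through 2018-05-17, 2018-05-21 through 2018-05-21.
Combining gives A △ B.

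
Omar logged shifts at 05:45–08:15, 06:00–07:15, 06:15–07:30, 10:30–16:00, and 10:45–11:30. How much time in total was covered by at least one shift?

Merged: 05:45–08:15, 10:30–16:00.
Lengths: 2 h 30 min + 5 h 30 min = 8 h.

8 h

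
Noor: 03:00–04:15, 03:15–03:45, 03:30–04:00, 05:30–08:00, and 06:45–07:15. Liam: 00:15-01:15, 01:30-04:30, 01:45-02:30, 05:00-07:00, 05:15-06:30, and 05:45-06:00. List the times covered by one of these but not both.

First set merges to 03:00-04:15, 05:30-08:00.
Second set merges to 00:15-01:15, 01:30-04:30, 05:00-07:00.
A \ B = 07:00-08:00.
B \ A = 00:15-01:15, 01:30-03:00, 04:15-04:30, 05:00-05:30.
Union of the two gives the symmetric difference.

00:15-01:15, 01:30-03:00, 04:15-04:30, 05:00-05:30, 07:00-08:00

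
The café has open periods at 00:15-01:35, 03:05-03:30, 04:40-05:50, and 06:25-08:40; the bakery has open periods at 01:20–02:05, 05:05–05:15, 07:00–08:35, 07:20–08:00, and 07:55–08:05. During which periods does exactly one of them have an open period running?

Merge the second list: 01:20-02:05, 05:05-05:15, 07:00-08:35.
A but not B: 00:15-01:20, 03:05-03:30, 04:40-05:05, 05:15-05:50, 06:25-07:00, 08:35-08:40.
B but not A: 01:35-02:05.
Combining gives A △ B.

00:15-01:20, 01:35-02:05, 03:05-03:30, 04:40-05:05, 05:15-05:50, 06:25-07:00, 08:35-08:40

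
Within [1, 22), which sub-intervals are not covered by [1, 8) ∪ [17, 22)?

The merged coverage is [1, 8), [17, 22).
Gaps within [1, 22): [8, 17).

[8, 17)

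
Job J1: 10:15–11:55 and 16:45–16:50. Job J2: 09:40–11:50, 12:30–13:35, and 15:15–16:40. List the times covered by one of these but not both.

09:40–10:15, 11:50–11:55, 12:30–13:35, 15:15–16:40, 16:45–16:50

Only in the first: 11:50–11:55, 16:45–16:50.
Only in the second: 09:40–10:15, 12:30–13:35, 15:15–16:40.
Together these are the periods covered by exactly one.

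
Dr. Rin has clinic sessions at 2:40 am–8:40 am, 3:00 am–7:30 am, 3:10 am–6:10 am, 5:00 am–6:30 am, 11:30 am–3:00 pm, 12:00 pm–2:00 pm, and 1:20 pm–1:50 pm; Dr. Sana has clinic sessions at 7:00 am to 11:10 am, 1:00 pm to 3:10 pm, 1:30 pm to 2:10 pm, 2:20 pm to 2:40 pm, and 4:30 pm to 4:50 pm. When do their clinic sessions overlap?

First set merges to 2:40 am–8:40 am, 11:30 am–3:00 pm.
Second set merges to 7:00 am–11:10 am, 1:00 pm–3:10 pm, 4:30 pm–4:50 pm.
2:40 am–8:40 am overlaps B on 7:00 am–8:40 am.
11:30 am–3:00 pm overlaps B on 1:00 pm–3:00 pm.

7:00 am–8:40 am, 1:00 pm–3:00 pm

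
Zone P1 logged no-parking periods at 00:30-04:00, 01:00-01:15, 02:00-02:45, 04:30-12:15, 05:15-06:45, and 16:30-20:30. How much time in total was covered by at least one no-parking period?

15 h 15 min

Merged: 00:30-04:00, 04:30-12:15, 16:30-20:30.
Lengths: 3 h 30 min + 7 h 45 min + 4 h = 15 h 15 min.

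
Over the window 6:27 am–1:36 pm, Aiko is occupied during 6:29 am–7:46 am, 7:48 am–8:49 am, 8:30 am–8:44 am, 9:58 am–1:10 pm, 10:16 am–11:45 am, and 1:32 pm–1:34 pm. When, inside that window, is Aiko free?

Covered (merged): 6:29 am-7:46 am, 7:48 am-8:49 am, 9:58 am-1:10 pm, 1:32 pm-1:34 pm.
Gaps within 6:27 am-1:36 pm: 6:27 am-6:29 am, 7:46 am-7:48 am, 8:49 am-9:58 am, 1:10 pm-1:32 pm, 1:34 pm-1:36 pm.

6:27 am-6:29 am, 7:46 am-7:48 am, 8:49 am-9:58 am, 1:10 pm-1:32 pm, 1:34 pm-1:36 pm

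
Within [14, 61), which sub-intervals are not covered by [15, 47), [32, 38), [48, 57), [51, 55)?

[14, 15) ∪ [47, 48) ∪ [57, 61)

The merged coverage is [15, 47), [48, 57).
Gaps within [14, 61): [14, 15), [47, 48), [57, 61).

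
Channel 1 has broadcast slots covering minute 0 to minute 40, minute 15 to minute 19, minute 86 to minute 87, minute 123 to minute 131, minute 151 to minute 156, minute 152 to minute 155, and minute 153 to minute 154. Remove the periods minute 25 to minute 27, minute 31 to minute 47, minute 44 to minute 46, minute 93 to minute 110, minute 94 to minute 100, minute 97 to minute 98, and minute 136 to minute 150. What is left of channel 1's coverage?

Merge the first list: minute 0 to minute 40, minute 86 to minute 87, minute 123 to minute 131, minute 151 to minute 156.
Merge the second list: minute 25 to minute 27, minute 31 to minute 47, minute 93 to minute 110, minute 136 to minute 150.
minute 0 to minute 40 with B removed leaves minute 0 to minute 25, minute 27 to minute 31.
minute 86 to minute 87 is untouched.
minute 123 to minute 131 is untouched.
minute 151 to minute 156 is untouched.

minute 0 to minute 25, minute 27 to minute 31, minute 86 to minute 87, minute 123 to minute 131, minute 151 to minute 156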